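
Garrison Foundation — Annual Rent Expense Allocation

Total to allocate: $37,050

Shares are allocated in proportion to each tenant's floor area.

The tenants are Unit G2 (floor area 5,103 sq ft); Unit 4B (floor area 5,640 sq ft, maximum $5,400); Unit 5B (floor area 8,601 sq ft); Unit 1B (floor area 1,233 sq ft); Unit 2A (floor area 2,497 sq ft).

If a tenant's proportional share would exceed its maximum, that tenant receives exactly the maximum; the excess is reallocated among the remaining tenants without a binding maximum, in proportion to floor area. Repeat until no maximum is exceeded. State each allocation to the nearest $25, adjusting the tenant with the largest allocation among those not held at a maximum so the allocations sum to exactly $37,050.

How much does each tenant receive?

Unit G2: $9,275 · Unit 4B: $5,400 · Unit 5B: $15,600 · Unit 1B: $2,250 · Unit 2A: $4,525

Combined floor area = 23,074.
Pro-rata shares before constraints: Unit G2 8,193.90; Unit 4B 9,056.17; Unit 5B 13,810.65; Unit 1B 1,979.83; Unit 2A 4,009.44.
Capped: Unit 4B ($5,400); remaining pool $31,650 reallocated over remaining floor area 17,434.
Redistributed shares: Unit G2 9,264.08 → $9,275; Unit 5B 15,614.41 → $15,625; Unit 1B 2,238.41 → $2,250; Unit 2A 4,533.10 → $4,525.
Rounding difference −$25 applied to Unit 5B → $15,600.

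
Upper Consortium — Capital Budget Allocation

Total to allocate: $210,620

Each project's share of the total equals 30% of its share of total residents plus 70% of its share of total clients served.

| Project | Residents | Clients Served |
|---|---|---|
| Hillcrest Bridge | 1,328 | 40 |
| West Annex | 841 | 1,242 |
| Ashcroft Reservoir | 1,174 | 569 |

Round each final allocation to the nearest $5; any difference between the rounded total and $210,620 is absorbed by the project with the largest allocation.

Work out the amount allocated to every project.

Hillcrest Bridge: $28,285 | West Annex: $114,825 | Ashcroft Reservoir: $67,510

Residents total 3,343; clients served total 1,851.
Blended shares (30% residents + 70% clients served): Hillcrest Bridge 0.1343; West Annex 0.5452; Ashcroft Reservoir 0.3205.
Raw shares: Hillcrest Bridge 28,286.55; West Annex 114,822.27; Ashcroft Reservoir 67,511.18.
Rounded to nearest $5: Hillcrest Bridge $28,285; West Annex $114,820; Ashcroft Reservoir $67,510. Sum = $210,615.
Difference $210,620 − $210,615 = +$5 applied to largest allocation (West Annex): West Annex becomes $114,825.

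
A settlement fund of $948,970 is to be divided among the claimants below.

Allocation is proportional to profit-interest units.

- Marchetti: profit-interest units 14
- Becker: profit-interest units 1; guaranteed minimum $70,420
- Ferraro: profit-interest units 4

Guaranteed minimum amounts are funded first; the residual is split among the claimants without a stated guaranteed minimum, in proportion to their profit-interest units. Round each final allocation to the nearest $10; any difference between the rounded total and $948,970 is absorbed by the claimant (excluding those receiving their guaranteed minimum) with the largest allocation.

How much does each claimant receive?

Marchetti: $683,320 · Becker: $70,420 · Ferraro: $195,230

Guaranteed amounts: Becker $70,420. Residual $878,550.
Residual split over remaining profit-interest units 18: Marchetti 683,316.67 → $683,320; Ferraro 195,233.33 → $195,230.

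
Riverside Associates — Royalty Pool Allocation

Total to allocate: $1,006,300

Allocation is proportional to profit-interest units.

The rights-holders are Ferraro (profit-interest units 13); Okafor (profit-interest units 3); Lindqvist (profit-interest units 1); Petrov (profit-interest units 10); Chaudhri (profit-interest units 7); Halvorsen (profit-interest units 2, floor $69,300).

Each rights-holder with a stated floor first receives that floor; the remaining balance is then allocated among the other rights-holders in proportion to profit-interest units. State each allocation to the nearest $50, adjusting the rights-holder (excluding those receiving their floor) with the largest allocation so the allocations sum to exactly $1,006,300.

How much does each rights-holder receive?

Ferraro: $358,250 | Okafor: $82,700 | Lindqvist: $27,550 | Petrov: $275,600 | Chaudhri: $192,900 | Halvorsen: $69,300

Minimums first: Halvorsen $69,300. Residual $937,000.
Residual split over remaining profit-interest units 34: Ferraro 358,264.71 → $358,250; Okafor 82,676.47 → $82,700; Lindqvist 27,558.82 → $27,550; Petrov 275,588.24 → $275,600; Chaudhri 192,911.76 → $192,900.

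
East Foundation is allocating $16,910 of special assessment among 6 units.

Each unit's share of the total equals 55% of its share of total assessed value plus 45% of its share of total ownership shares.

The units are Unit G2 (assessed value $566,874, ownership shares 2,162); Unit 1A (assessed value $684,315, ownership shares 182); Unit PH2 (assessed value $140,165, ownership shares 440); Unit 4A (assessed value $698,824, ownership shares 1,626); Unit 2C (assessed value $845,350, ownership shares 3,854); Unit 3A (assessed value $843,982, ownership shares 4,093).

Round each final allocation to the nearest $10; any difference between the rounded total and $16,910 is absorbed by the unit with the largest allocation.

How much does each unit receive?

Totals — assessed value 3,779,510, ownership shares 12,357.
Blended shares (55% assessed value + 45% ownership shares): Unit G2 0.1612; Unit 1A 0.1062; Unit PH2 0.0364; Unit 4A 0.1609; Unit 2C 0.2634; Unit 3A 0.2719.
Pro-rata amounts: Unit G2 2,726.32; Unit 1A 1,796.02; Unit PH2 615.87; Unit 4A 2,720.94; Unit 2C 4,453.52; Unit 3A 4,597.33.
At nearest $10: Unit G2 $2,730; Unit 1A $1,800; Unit PH2 $620; Unit 4A $2,720; Unit 2C $4,450; Unit 3A $4,600. Sum = $16,920.
Difference $16,910 − $16,920 = −$10 applied to largest allocation (Unit 3A): Unit 3A becomes $4,590.

Unit G2: $2,730 | Unit 1A: $1,800 | Unit PH2: $620 | Unit 4A: $2,720 | Unit 2C: $4,450 | Unit 3A: $4,590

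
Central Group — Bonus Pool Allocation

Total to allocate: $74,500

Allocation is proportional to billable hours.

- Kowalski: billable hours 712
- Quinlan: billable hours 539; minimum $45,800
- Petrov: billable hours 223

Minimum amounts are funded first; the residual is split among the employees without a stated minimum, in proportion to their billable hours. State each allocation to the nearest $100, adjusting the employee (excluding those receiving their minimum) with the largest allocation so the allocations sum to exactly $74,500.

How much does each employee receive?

Kowalski: $21,900 | Quinlan: $45,800 | Petrov: $6,800

Guaranteed amounts: Quinlan $45,800. Balance $28,700.
Balance split over remaining billable hours 935: Kowalski 21,854.97 → $21,900; Petrov 6,845.03 → $6,800.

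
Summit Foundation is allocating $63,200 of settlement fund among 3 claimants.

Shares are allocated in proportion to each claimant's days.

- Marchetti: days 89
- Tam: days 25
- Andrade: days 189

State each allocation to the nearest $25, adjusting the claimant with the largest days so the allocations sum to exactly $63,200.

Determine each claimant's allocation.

Combined days = 89 + 25 + 189 = 303.
Raw shares: Marchetti 18,563.70; Tam 5,214.52; Andrade 39,421.78.
Rounded to nearest $25: Marchetti $18,575; Tam $5,225; Andrade $39,425. Sum = $63,225.
Difference $63,200 − $63,225 = −$25 applied to largest days (Andrade): Andrade becomes $39,400.

Marchetti: $18,575; Tam: $5,225; Andrade: $39,400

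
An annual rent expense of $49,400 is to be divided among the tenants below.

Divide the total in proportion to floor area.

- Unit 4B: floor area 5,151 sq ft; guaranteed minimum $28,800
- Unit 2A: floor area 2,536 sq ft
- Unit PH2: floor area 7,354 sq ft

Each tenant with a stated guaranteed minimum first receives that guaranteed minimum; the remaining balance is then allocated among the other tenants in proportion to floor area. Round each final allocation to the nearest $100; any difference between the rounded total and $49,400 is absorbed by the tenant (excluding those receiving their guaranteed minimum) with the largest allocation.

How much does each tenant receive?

Minimums first: Unit 4B $28,800. Remaining pool $20,600.
Remaining pool split over remaining floor area 9,890: Unit 2A 5,282.26 → $5,300; Unit PH2 15,317.74 → $15,300.

Unit 4B: $28,800 | Unit 2A: $5,300 | Unit PH2: $15,300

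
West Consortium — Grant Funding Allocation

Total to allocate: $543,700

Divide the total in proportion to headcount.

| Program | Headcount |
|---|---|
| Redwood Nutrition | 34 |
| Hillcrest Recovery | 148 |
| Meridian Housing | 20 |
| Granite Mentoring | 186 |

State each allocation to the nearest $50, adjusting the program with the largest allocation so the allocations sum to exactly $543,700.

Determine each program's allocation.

Redwood Nutrition: $47,650 | Hillcrest Recovery: $207,400 | Meridian Housing: $28,050 | Granite Mentoring: $260,600

Combined headcount = 388.
Unrounded shares: Redwood Nutrition 34/388 × $543,700 = 47,643.81; Hillcrest Recovery 148/388 × $543,700 = 207,390.72; Meridian Housing 20/388 × $543,700 = 28,025.77; Granite Mentoring 186/388 × $543,700 = 260,639.69.
At nearest $50: Redwood Nutrition $47,650; Hillcrest Recovery $207,400; Meridian Housing $28,050; Granite Mentoring $260,650. Sum = $543,750.
Difference $543,700 − $543,750 = −$50 applied to largest allocation (Granite Mentoring): Granite Mentoring becomes $260,600.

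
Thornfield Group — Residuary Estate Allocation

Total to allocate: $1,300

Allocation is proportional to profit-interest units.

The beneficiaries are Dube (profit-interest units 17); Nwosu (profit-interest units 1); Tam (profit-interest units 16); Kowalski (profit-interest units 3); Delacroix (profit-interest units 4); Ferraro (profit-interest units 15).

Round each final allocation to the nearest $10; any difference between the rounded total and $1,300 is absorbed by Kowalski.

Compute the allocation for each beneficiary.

Profit-interest units total: 56.
Unrounded shares: Dube 17/56 × $1,300 = 394.64; Nwosu 1/56 × $1,300 = 23.21; Tam 16/56 × $1,300 = 371.43; Kowalski 3/56 × $1,300 = 69.64; Delacroix 4/56 × $1,300 = 92.86; Ferraro 15/56 × $1,300 = 348.21.
Rounded to nearest $10: Dube $390; Nwosu $20; Tam $370; Kowalski $70; Delacroix $90; Ferraro $350. Sum = $1,290.
Difference $1,300 − $1,290 = +$10 applied to Kowalski: Kowalski becomes $80.

Dube: $390 | Nwosu: $20 | Tam: $370 | Kowalski: $80 | Delacroix: $90 | Ferraro: $350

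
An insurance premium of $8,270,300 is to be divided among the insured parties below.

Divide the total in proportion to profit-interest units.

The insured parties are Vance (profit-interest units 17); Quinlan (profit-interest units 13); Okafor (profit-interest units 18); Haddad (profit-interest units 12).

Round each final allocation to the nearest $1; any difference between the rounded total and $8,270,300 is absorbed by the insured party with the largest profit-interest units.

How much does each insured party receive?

Combined profit-interest units = 17 + 13 + 18 + 12 = 60.
Raw shares: Vance 2,343,251.67; Quinlan 1,791,898.33; Okafor 2,481,090.00; Haddad 1,654,060.00.
Rounded to nearest $1: Vance $2,343,252; Quinlan $1,791,898; Okafor $2,481,090; Haddad $1,654,060. Sum = $8,270,300.
No rounding difference to absorb.

Vance: $2,343,252 | Quinlan: $1,791,898 | Okafor: $2,481,090 | Haddad: $1,654,060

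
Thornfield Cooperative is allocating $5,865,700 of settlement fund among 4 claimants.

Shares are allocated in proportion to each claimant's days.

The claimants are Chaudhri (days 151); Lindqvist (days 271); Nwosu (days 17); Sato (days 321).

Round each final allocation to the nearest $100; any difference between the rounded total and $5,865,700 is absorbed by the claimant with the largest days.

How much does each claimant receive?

Total days = 151 + 271 + 17 + 321 = 760.
Unrounded shares: Chaudhri 1,165,421.97; Lindqvist 2,091,585.13; Nwosu 131,206.45; Sato 2,477,486.45.
After rounding ($100): Chaudhri $1,165,400; Lindqvist $2,091,600; Nwosu $131,200; Sato $2,477,500. Sum = $5,865,700.
Sum already equals the total — no adjustment.

Chaudhri: $1,165,400 | Lindqvist: $2,091,600 | Nwosu: $131,200 | Sato: $2,477,500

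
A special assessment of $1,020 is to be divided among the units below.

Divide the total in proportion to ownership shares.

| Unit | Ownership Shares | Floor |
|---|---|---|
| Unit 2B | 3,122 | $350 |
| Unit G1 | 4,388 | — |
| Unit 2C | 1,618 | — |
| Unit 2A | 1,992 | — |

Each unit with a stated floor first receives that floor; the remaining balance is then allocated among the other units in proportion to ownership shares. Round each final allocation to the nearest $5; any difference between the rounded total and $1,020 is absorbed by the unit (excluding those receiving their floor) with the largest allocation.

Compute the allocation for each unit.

Unit 2B: $350 | Unit G1: $370 | Unit 2C: $135 | Unit 2A: $165

Minimums first: Unit 2B $350. Residual $670.
Residual split over remaining ownership shares 7,998: Unit G1 367.59 → $370; Unit 2C 135.54 → $135; Unit 2A 166.87 → $165.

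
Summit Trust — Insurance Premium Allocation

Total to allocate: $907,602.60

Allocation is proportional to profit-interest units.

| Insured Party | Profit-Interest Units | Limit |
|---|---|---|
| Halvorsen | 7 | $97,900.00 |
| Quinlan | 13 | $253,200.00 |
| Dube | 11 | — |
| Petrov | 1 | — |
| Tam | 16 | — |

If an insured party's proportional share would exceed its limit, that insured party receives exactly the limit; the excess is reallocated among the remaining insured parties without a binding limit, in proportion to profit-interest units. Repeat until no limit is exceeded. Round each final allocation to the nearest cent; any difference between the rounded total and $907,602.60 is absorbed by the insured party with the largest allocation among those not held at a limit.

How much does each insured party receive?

Halvorsen: $97,900.00; Quinlan: $253,200.00; Dube: $218,626.02; Petrov: $19,875.09; Tam: $318,001.49

Combined profit-interest units = 48.
Unconstrained shares: Halvorsen 132,358.7125; Quinlan 245,809.0375; Dube 207,992.2625; Petrov 18,908.3875; Tam 302,534.2000.
Capped: Halvorsen ($97,900.00); residual $809,702.60 reallocated over remaining profit-interest units 41.
Capped: Quinlan ($253,200.00); residual $556,502.60 reallocated over remaining profit-interest units 28.
Remaining shares: Dube 218,626.0214 → $218,626.02; Petrov 19,875.0929 → $19,875.09; Tam 318,001.4857 → $318,001.49.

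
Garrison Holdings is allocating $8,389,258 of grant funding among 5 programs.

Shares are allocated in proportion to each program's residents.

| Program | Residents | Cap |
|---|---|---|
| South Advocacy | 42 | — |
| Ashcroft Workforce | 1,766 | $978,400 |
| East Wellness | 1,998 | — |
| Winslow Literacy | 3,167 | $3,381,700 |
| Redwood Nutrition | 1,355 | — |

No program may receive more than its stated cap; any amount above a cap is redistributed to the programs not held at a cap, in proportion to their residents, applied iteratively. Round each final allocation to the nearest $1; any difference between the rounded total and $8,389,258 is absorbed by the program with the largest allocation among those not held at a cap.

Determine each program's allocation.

South Advocacy: $49,845 · Ashcroft Workforce: $978,400 · East Wellness: $2,371,210 · Winslow Literacy: $3,381,700 · Redwood Nutrition: $1,608,103

Residents total: 8,328.
Proportional shares (ignoring caps): South Advocacy 42,308.94; Ashcroft Workforce 1,778,990.11; East Wellness 2,012,696.62; Winslow Literacy 3,190,295.40; Redwood Nutrition 1,364,966.93.
Capped: Ashcroft Workforce ($978,400); residual $7,410,858 reallocated over remaining residents 6,562.
Capped: Winslow Literacy ($3,381,700); residual $4,029,158 reallocated over remaining residents 3,395.
Remaining shares: South Advocacy 49,845.25 → $49,845; East Wellness 2,371,209.92 → $2,371,210; Redwood Nutrition 1,608,102.82 → $1,608,103.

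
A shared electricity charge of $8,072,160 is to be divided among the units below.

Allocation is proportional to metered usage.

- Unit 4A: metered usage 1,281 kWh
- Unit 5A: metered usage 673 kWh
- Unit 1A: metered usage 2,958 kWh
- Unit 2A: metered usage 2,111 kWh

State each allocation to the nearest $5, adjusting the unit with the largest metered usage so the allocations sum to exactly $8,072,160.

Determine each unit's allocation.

Unit 4A: $1,472,370 · Unit 5A: $773,540 · Unit 1A: $3,399,890 · Unit 2A: $2,426,360

Sum of metered usage: 7,023.
Unrounded shares: Unit 4A 1,281/7,023 × $8,072,160 = 1,472,367.501; Unit 5A 673/7,023 × $8,072,160 = 773,538.90; Unit 1A 2,958/7,023 × $8,072,160 = 3,399,893.11; Unit 2A 2,111/7,023 × $8,072,160 = 2,426,360.50.
After rounding ($5): Unit 4A $1,472,370; Unit 5A $773,540; Unit 1A $3,399,895; Unit 2A $2,426,360. Sum = $8,072,165.
Difference $8,072,160 − $8,072,165 = −$5 applied to largest metered usage (Unit 1A): Unit 1A becomes $3,399,890.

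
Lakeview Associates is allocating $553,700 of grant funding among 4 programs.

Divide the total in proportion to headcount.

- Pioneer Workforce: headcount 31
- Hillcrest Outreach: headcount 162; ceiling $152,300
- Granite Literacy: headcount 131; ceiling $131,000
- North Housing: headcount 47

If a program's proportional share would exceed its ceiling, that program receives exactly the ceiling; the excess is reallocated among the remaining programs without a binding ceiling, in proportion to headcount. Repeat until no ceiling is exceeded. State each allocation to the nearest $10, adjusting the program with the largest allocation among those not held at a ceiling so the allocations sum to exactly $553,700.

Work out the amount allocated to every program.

Headcount total: 371.
Proportional shares (ignoring caps): Pioneer Workforce 46,266.04; Hillcrest Outreach 241,777.36; Granite Literacy 195,511.32; North Housing 70,145.28.
Capped: Hillcrest Outreach ($152,300), Granite Literacy ($131,000); residual $270,400 reallocated over remaining headcount 78.
Redistributed shares: Pioneer Workforce 107,466.67 → $107,470; North Housing 162,933.33 → $162,930.

Pioneer Workforce: $107,470 · Hillcrest Outreach: $152,300 · Granite Literacy: $131,000 · North Housing: $162,930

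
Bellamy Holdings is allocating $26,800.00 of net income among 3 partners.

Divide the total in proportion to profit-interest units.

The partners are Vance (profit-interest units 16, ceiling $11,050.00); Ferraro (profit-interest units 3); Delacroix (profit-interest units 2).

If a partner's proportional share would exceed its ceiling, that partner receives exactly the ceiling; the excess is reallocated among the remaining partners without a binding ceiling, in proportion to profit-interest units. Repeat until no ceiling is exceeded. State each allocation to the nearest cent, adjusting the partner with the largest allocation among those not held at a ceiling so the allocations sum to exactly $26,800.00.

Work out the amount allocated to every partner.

Vance: $11,050.00 | Ferraro: $9,450.00 | Delacroix: $6,300.00

Profit-interest units total: 21.
Pro-rata shares before constraints: Vance 20,419.0476; Ferraro 3,828.5714; Delacroix 2,552.3810.
Cap binds for Vance ($11,050.00); balance $15,750.00 reallocated over remaining profit-interest units 5.
Shares after redistribution: Ferraro 9,450.0000 → $9,450.00; Delacroix 6,300.0000 → $6,300.00.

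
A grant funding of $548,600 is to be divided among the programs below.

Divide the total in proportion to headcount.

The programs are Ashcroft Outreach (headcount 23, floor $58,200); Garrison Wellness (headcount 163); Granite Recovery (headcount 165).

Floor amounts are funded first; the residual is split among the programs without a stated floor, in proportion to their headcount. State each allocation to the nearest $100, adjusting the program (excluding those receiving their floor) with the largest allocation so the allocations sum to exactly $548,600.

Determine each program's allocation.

Fund the minimums — Ashcroft Outreach $58,200. Remaining pool $490,400.
Remaining pool split over remaining headcount 328: Garrison Wellness 243,704.88 → $243,700; Granite Recovery 246,695.12 → $246,700.

Ashcroft Outreach: $58,200; Garrison Wellness: $243,700; Granite Recovery: $246,700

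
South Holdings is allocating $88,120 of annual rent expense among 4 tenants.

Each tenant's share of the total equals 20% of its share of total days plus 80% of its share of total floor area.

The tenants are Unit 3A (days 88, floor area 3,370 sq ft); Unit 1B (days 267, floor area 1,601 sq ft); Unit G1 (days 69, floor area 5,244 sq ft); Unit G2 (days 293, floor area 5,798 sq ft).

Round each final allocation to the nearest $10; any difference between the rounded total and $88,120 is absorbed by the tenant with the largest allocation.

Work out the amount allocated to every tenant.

Unit 3A: $17,000; Unit 1B: $13,610; Unit G1: $24,780; Unit G2: $32,730

Days total 717; floor area total 16,013.
Combined weights (20% days + 80% floor area): Unit 3A 0.1929; Unit 1B 0.1545; Unit G1 0.2812; Unit G2 0.3714.
Raw shares: Unit 3A 16,999.22; Unit 1B 13,611.19; Unit G1 24,782.34; Unit G2 32,727.25.
Rounded to nearest $10: Unit 3A $17,000; Unit 1B $13,610; Unit G1 $24,780; Unit G2 $32,730. Sum = $88,120.
Rounded total matches; no reconciliation needed.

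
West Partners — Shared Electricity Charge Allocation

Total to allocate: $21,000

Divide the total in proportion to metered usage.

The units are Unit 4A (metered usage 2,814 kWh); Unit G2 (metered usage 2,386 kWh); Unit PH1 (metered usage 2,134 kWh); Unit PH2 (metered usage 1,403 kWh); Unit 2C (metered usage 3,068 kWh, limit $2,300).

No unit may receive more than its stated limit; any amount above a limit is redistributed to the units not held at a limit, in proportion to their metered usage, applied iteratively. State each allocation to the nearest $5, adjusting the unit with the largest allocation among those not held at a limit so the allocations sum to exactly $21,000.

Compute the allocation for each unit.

Total metered usage = 11,805.
Proportional shares (ignoring caps): Unit 4A 5,005.84; Unit G2 4,244.47; Unit PH1 3,796.19; Unit PH2 2,495.81; Unit 2C 5,457.69.
Held at cap: Unit 2C ($2,300); remaining pool $18,700 reallocated over remaining metered usage 8,737.
Shares after redistribution: Unit 4A 6,022.87 → $6,025; Unit G2 5,106.81 → $5,105; Unit PH1 4,567.45 → $4,565; Unit PH2 3,002.87 → $3,005.

Unit 4A: $6,025 | Unit G2: $5,105 | Unit PH1: $4,565 | Unit PH2: $3,005 | Unit 2C: $2,300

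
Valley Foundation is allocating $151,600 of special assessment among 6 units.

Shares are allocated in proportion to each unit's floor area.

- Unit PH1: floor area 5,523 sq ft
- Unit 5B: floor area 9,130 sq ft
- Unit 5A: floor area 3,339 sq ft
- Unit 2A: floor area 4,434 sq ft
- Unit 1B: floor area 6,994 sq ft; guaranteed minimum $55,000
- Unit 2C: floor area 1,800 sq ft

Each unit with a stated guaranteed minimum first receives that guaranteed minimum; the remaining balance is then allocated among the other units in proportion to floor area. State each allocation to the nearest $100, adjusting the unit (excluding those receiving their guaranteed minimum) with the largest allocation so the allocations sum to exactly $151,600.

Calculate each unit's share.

Fund the minimums — Unit 1B $55,000. Residual $96,600.
Residual split over remaining floor area 24,226: Unit PH1 22,022.69 → $22,000; Unit 5B 36,405.43 → $36,400; Unit 5A 13,314.10 → $13,300; Unit 2A 17,680.36 → $17,700; Unit 2C 7,177.41 → $7,200.

Unit PH1: $22,000 · Unit 5B: $36,400 · Unit 5A: $13,300 · Unit 2A: $17,700 · Unit 1B: $55,000 · Unit 2C: $7,200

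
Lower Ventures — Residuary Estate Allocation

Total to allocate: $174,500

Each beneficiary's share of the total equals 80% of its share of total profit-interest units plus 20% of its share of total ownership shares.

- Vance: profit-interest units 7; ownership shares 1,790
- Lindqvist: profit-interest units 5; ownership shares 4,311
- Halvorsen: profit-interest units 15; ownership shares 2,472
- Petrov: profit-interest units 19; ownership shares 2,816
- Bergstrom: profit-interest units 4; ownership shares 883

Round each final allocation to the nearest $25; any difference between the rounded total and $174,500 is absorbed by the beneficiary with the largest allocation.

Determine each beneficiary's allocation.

Profit-interest units total 50; ownership shares total 12,272.
Composite weights (80% profit-interest units + 20% ownership shares): Vance 0.1412; Lindqvist 0.1503; Halvorsen 0.2803; Petrov 0.3499; Bergstrom 0.0784.
Raw shares: Vance 24,634.53; Lindqvist 26,219.93; Halvorsen 48,910.05; Petrov 61,056.34; Bergstrom 13,679.14.
Rounded to nearest $25: Vance $24,625; Lindqvist $26,225; Halvorsen $48,900; Petrov $61,050; Bergstrom $13,675. Sum = $174,475.
Difference $174,500 − $174,475 = +$25 applied to largest allocation (Petrov): Petrov becomes $61,075.

Vance: $24,625 · Lindqvist: $26,225 · Halvorsen: $48,900 · Petrov: $61,075 · Bergstrom: $13,675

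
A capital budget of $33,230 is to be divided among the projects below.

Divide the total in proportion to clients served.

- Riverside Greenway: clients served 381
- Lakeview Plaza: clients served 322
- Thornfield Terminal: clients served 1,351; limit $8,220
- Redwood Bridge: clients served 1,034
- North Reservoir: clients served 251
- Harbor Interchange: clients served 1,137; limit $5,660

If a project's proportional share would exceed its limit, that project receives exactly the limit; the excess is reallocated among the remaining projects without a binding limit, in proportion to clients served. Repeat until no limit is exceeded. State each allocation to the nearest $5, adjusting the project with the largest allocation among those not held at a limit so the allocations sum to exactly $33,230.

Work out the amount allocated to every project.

Riverside Greenway: $3,710 · Lakeview Plaza: $3,135 · Thornfield Terminal: $8,220 · Redwood Bridge: $10,060 · North Reservoir: $2,445 · Harbor Interchange: $5,660

Sum of clients served: 4,476.
Pro-rata shares before constraints: Riverside Greenway 2,828.56; Lakeview Plaza 2,390.54; Thornfield Terminal 10,029.88; Redwood Bridge 7,676.46; North Reservoir 1,863.43; Harbor Interchange 8,441.13.
Cap binds for Thornfield Terminal ($8,220), Harbor Interchange ($5,660); remaining pool $19,350 reallocated over remaining clients served 1,988.
Remaining shares: Riverside Greenway 3,708.43 → $3,710; Lakeview Plaza 3,134.15 → $3,135; Redwood Bridge 10,064.34 → $10,065; North Reservoir 2,443.08 → $2,445.
Rounding difference −$5 applied to Redwood Bridge → $10,060.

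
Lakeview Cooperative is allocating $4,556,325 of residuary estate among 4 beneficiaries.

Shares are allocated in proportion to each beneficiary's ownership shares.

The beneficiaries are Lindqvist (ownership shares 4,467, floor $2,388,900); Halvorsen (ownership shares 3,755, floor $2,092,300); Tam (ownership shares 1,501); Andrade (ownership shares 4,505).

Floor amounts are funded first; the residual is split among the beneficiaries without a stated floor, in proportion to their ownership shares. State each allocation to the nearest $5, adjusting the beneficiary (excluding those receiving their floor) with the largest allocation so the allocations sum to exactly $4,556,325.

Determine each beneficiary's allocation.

Fund the minimums — Lindqvist $2,388,900; Halvorsen $2,092,300. Remaining pool $75,125.
Remaining pool split over remaining ownership shares 6,006: Tam 18,775.00 → $18,775; Andrade 56,350.00 → $56,350.

Lindqvist: $2,388,900 · Halvorsen: $2,092,300 · Tam: $18,775 · Andrade: $56,350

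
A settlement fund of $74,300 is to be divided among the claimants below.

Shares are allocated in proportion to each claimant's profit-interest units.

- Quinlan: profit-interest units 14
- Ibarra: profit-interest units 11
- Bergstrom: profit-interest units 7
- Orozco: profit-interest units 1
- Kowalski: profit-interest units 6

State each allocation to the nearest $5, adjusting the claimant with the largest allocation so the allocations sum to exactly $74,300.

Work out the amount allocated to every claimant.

Sum of profit-interest units: 39.
Raw shares: Quinlan 14/39 × $74,300 = 26,671.79; Ibarra 11/39 × $74,300 = 20,956.41; Bergstrom 7/39 × $74,300 = 13,335.90; Orozco 1/39 × $74,300 = 1,905.13; Kowalski 6/39 × $74,300 = 11,430.77.
Rounded to nearest $5: Quinlan $26,670; Ibarra $20,955; Bergstrom $13,335; Orozco $1,905; Kowalski $11,430. Sum = $74,295.
Difference $74,300 − $74,295 = +$5 applied to largest allocation (Quinlan): Quinlan becomes $26,675.

Quinlan: $26,675; Ibarra: $20,955; Bergstrom: $13,335; Orozco: $1,905; Kowalski: $11,430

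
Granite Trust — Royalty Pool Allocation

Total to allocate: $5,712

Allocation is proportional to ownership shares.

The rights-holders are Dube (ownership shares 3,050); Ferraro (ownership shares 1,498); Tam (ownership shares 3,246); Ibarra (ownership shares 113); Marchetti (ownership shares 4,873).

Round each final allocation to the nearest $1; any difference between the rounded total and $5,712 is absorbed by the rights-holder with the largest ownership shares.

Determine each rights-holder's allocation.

Ownership shares total: 3,050 + 1,498 + 3,246 + 113 + 4,873 = 12,780.
Raw shares: Dube 1,363.19; Ferraro 669.53; Tam 1,450.79; Ibarra 50.51; Marchetti 2,177.98.
After rounding ($1): Dube $1,363; Ferraro $670; Tam $1,451; Ibarra $51; Marchetti $2,178. Sum = $5,713.
Difference $5,712 − $5,713 = −$1 applied to largest ownership shares (Marchetti): Marchetti becomes $2,177.

Dube: $1,363; Ferraro: $670; Tam: $1,451; Ibarra: $51; Marchetti: $2,177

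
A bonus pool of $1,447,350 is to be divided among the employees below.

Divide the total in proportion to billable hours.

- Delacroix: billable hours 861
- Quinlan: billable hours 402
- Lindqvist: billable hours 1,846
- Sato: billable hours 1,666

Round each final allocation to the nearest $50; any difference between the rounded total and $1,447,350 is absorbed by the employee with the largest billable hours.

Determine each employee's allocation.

Billable hours total: 861 + 402 + 1,846 + 1,666 = 4,775.
Pro-rata amounts: Delacroix 260,977.66; Quinlan 121,850.20; Lindqvist 559,540.96; Sato 504,981.17.
Rounded to nearest $50: Delacroix $261,000; Quinlan $121,850; Lindqvist $559,550; Sato $505,000. Sum = $1,447,400.
Difference $1,447,350 − $1,447,400 = −$50 applied to largest billable hours (Lindqvist): Lindqvist becomes $559,500.

Delacroix: $261,000 | Quinlan: $121,850 | Lindqvist: $559,500 | Sato: $505,000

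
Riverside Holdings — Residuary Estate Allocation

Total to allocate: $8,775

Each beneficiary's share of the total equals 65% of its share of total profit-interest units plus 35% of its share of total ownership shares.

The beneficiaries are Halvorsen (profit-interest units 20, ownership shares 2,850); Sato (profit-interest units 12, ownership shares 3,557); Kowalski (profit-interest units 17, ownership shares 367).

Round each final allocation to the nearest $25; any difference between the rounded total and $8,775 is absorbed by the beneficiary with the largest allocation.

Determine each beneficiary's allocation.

Halvorsen: $3,625 · Sato: $3,000 · Kowalski: $2,150

Profit-interest units total 49; ownership shares total 6,774.
Composite weights (65% profit-interest units + 35% ownership shares): Halvorsen 0.4126; Sato 0.3430; Kowalski 0.2445.
Proportional shares: Halvorsen 3,620.22; Sato 3,009.54; Kowalski 2,145.25.
After rounding ($25): Halvorsen $3,625; Sato $3,000; Kowalski $2,150. Sum = $8,775.
No rounding difference to absorb.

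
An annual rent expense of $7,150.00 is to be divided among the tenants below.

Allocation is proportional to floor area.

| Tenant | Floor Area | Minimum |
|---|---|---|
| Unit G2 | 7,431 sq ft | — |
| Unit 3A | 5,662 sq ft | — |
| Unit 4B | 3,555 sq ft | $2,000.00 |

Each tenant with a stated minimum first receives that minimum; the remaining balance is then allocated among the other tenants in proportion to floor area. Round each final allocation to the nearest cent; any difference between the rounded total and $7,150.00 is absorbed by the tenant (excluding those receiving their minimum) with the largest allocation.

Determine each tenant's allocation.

Guaranteed amounts: Unit 4B $2,000.00. Balance $5,150.00.
Balance split over remaining floor area 13,093: Unit G2 2,922.9092 → $2,922.91; Unit 3A 2,227.0908 → $2,227.09.

Unit G2: $2,922.91; Unit 3A: $2,227.09; Unit 4B: $2,000.00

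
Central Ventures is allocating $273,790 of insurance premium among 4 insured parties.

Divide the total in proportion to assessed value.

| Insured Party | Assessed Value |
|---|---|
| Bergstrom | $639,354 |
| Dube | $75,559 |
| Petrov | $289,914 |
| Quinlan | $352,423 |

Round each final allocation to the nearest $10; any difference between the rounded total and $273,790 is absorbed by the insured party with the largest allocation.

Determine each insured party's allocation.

Bergstrom: $128,980 | Dube: $15,240 | Petrov: $58,480 | Quinlan: $71,090

Total assessed value = 1,357,250.
Pro-rata amounts: Bergstrom 639,354/1,357,250 × $273,790 = 128,973.09; Dube 75,559/1,357,250 × $273,790 = 15,242.07; Petrov 289,914/1,357,250 × $273,790 = 58,482.63; Quinlan 352,423/1,357,250 × $273,790 = 71,092.20.
Rounded to nearest $10: Bergstrom $128,970; Dube $15,240; Petrov $58,480; Quinlan $71,090. Sum = $273,780.
Difference $273,790 − $273,780 = +$10 applied to largest allocation (Bergstrom): Bergstrom becomes $128,980.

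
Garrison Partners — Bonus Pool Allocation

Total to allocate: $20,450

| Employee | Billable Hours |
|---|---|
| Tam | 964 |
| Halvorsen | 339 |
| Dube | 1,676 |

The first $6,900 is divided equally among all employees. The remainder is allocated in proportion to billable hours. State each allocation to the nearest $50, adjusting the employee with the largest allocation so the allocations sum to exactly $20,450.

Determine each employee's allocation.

$6,900 shared equally gives $2,300 per employee.
Remainder $13,550 by billable hours (total 2,979): Tam 4,384.76 → $4,400; Halvorsen 1,541.94 → $1,550; Dube 7,623.30 → $7,600.
Totals: Tam $2,300 + $4,400 = $6,700; Halvorsen $2,300 + $1,550 = $3,850; Dube $2,300 + $7,600 = $9,900.

Tam: $6,700 · Halvorsen: $3,850 · Dube: $9,900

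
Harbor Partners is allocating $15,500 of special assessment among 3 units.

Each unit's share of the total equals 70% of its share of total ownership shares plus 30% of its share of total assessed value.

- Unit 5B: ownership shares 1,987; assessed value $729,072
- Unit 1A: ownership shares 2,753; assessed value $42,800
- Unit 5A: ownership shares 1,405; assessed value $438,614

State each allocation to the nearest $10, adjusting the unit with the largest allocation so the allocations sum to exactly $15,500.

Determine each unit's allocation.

Ownership shares total 6,145; assessed value total 1,210,486.
Composite weights (70% ownership shares + 30% assessed value): Unit 5B 0.4070; Unit 1A 0.3242; Unit 5A 0.2688.
Pro-rata amounts: Unit 5B 6,309.05; Unit 1A 5,025.28; Unit 5A 4,165.66.
After rounding ($10): Unit 5B $6,310; Unit 1A $5,030; Unit 5A $4,170. Sum = $15,510.
Difference $15,500 − $15,510 = −$10 applied to largest allocation (Unit 5B): Unit 5B becomes $6,300.

Unit 5B: $6,300 | Unit 1A: $5,030 | Unit 5A: $4,170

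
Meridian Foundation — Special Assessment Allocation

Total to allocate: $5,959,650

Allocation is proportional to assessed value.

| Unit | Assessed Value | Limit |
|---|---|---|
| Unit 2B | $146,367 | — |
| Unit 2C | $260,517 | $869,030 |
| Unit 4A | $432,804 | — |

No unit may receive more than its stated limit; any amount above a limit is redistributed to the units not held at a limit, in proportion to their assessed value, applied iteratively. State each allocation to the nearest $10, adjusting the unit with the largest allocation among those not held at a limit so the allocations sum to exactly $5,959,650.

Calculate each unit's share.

Unit 2B: $1,286,490 | Unit 2C: $869,030 | Unit 4A: $3,804,130

Assessed value total: 839,688.
Unconstrained shares: Unit 2B 1,038,833.58; Unit 2C 1,849,008.37; Unit 4A 3,071,808.05.
Cap binds for Unit 2C ($869,030); remaining pool $5,090,620 reallocated over remaining assessed value 579,171.
Shares after redistribution: Unit 2B 1,286,491.86 → $1,286,490; Unit 4A 3,804,128.14 → $3,804,130.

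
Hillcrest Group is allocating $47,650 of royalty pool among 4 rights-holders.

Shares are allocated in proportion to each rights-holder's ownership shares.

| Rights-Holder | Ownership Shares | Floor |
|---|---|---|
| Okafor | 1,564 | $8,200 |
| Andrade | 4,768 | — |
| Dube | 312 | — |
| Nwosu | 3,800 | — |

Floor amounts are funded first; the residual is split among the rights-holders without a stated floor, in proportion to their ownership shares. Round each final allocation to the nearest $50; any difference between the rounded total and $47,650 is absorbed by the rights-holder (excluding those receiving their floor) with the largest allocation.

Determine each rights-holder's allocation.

Fund the minimums — Okafor $8,200. Remaining pool $39,450.
Remaining pool split over remaining ownership shares 8,880: Andrade 21,182.16 → $21,200; Dube 1,386.08 → $1,400; Nwosu 16,881.76 → $16,900.
Rounding difference −$50 applied to Andrade → $21,150.

Okafor: $8,200; Andrade: $21,150; Dube: $1,400; Nwosu: $16,900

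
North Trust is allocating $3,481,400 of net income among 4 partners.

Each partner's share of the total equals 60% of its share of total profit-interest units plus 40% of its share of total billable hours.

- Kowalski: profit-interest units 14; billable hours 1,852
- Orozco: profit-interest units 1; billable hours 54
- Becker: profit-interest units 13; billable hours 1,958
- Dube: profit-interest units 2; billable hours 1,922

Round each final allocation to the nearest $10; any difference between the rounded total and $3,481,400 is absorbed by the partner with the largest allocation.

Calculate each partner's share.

Profit-interest units total 30; billable hours total 5,786.
Composite weights (60% profit-interest units + 40% billable hours): Kowalski 0.4080; Orozco 0.0237; Becker 0.3954; Dube 0.1729.
Proportional shares: Kowalski 1,420,526.73; Orozco 82,624.58; Becker 1,376,410.54; Dube 601,838.15.
At nearest $10: Kowalski $1,420,530; Orozco $82,620; Becker $1,376,410; Dube $601,840. Sum = $3,481,400.
Rounded total matches; no reconciliation needed.

Kowalski: $1,420,530 · Orozco: $82,620 · Becker: $1,376,410 · Dube: $601,840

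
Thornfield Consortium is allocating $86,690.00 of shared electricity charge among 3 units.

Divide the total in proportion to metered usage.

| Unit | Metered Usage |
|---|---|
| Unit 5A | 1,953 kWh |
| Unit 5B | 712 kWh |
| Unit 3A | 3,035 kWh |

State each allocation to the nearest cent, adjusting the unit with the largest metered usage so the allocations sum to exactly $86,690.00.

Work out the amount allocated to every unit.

Unit 5A: $29,702.73; Unit 5B: $10,828.65; Unit 3A: $46,158.62

Total metered usage = 1,953 + 712 + 3,035 = 5,700.
Unrounded shares: Unit 5A 29,702.7316; Unit 5B 10,828.6456; Unit 3A 46,158.6228.
At nearest cent: Unit 5A $29,702.73; Unit 5B $10,828.65; Unit 3A $46,158.62. Sum = $86,690.00.
Sum already equals the total — no adjustment.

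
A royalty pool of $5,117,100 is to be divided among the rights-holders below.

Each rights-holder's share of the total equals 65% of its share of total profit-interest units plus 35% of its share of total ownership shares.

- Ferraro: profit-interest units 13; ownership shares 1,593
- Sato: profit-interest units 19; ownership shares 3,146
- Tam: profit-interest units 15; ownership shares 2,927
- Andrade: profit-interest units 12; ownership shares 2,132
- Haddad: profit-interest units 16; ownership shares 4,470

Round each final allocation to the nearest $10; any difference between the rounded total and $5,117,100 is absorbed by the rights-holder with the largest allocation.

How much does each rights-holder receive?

Ferraro: $776,490; Sato: $1,237,520; Tam: $1,032,630; Andrade: $799,800; Haddad: $1,270,660

Profit-interest units total 75; ownership shares total 14,268.
Blended shares (65% profit-interest units + 35% ownership shares): Ferraro 0.1517; Sato 0.2418; Tam 0.2018; Andrade 0.1563; Haddad 0.2483.
Raw shares: Ferraro 776,487.29; Sato 1,237,516.19; Tam 1,032,633.51; Andrade 799,796.85; Haddad 1,270,666.16.
After rounding ($10): Ferraro $776,490; Sato $1,237,520; Tam $1,032,630; Andrade $799,800; Haddad $1,270,670. Sum = $5,117,110.
Difference $5,117,100 − $5,117,110 = −$10 applied to largest allocation (Haddad): Haddad becomes $1,270,660.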